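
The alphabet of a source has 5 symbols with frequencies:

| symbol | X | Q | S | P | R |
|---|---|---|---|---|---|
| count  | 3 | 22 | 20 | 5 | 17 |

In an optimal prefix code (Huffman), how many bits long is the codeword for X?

Build the tree from the bottom:
merge X(3) and P(5): 8
merge 8 and R(17): 25
merge S(20) and Q(22): 42
merge 25 and 42: 67
The subtree containing X is merged 3 times, so code length = 3.

3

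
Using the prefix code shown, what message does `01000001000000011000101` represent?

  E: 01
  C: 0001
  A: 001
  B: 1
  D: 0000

EDEDCBCE

Read left to right; each codeword is recognised as soon as it completes (prefix code):
  01→E | 0000→D | 01→E | 0000→D | 0001→C | 1→B | 0001→C | 01→E
Decoded message: EDEDCBCE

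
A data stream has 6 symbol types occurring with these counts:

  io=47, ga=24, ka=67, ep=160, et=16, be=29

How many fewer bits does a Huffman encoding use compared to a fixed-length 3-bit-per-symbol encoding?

280

Fixed-length: 3 bits × 343 symbols = 1029 bits.
Huffman merges:
merge et(16) and ga(24): 40
merge be(29) and 40: 69
merge io(47) and ka(67): 114
merge 69 and 114: 183
merge ep(160) and 183: 343
Huffman total = 40 + 69 + 114 + 183 + 343 = 749 bits.
Saving = 1029 − 749 = 280 bits.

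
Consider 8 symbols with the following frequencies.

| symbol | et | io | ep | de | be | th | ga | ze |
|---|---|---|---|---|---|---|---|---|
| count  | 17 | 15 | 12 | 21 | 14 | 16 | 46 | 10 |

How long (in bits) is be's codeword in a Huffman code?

Huffman merges, smallest pair first:
ze(10) + ep(12) → 22
be(14) + io(15) → 29
th(16) + et(17) → 33
de(21) + 22 → 43
29 + 33 → 62
43 + ga(46) → 89
62 + 89 → 151
be sits 3 levels below the root, so its codeword is 3 bits.

3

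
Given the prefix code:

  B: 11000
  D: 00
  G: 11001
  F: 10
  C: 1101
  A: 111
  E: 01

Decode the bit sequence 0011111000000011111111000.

DABDDAAB

Read left to right; each codeword is recognised as soon as it completes (prefix code):
  00→D | 111→A | 11000→B | 00→D | 00→D | 111→A | 111→A | 11000→B
Decoded message: DABDDAAB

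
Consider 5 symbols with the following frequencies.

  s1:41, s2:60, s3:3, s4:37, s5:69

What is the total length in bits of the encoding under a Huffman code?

Merge the two smallest weights repeatedly:
combine s3(3), s4(37) → 40
combine 40, s1(41) → 81
combine s2(60), s5(69) → 129
combine 81, 129 → 210
The encoded length is the sum of every internal node's weight: 40 + 81 + 129 + 210 = 460 bits.

460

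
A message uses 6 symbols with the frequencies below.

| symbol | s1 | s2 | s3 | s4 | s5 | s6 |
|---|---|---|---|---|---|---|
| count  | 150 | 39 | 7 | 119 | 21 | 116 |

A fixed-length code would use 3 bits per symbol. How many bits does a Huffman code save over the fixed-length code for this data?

357

Fixed-length: 3 bits × 452 symbols = 1356 bits.
Huffman merges:
combine s3(7), s5(21) → 28
combine 28, s2(39) → 67
combine 67, s6(116) → 183
combine s4(119), s1(150) → 269
combine 183, 269 → 452
Huffman total = 28 + 67 + 183 + 269 + 452 = 999 bits.
Saving = 1356 − 999 = 357 bits.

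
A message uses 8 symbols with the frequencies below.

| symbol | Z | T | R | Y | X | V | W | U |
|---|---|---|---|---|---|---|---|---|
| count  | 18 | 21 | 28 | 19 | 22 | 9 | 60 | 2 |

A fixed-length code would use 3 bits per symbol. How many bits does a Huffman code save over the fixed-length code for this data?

49

Fixed-length: 3 bits × 179 symbols = 537 bits.
Huffman merges:
U(2) + V(9) → 11
11 + Z(18) → 29
Y(19) + T(21) → 40
X(22) + R(28) → 50
29 + 40 → 69
50 + W(60) → 110
69 + 110 → 179
Huffman total = 11 + 29 + 40 + 50 + 69 + 110 + 179 = 488 bits.
Saving = 537 − 488 = 49 bits.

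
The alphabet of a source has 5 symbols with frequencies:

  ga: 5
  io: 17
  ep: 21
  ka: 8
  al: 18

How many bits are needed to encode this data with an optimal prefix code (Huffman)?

151

Build the Huffman tree bottom-up:
combine ga(5), ka(8) → 13
combine 13, io(17) → 30
combine al(18), ep(21) → 39
combine 30, 39 → 69
Each symbol's bit-cost is frequency × depth; summing gives 151 bits (equivalently 13 + 30 + 39 + 69).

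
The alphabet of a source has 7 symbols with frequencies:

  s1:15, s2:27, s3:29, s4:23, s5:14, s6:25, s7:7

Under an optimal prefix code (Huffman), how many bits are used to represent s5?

4

Build the tree from the bottom:
s7(7) + s5(14) → 21
s1(15) + 21 → 36
s4(23) + s6(25) → 48
s2(27) + s3(29) → 56
36 + 48 → 84
56 + 84 → 140
s5's leaf is at depth 4, giving a 4-bit codeword.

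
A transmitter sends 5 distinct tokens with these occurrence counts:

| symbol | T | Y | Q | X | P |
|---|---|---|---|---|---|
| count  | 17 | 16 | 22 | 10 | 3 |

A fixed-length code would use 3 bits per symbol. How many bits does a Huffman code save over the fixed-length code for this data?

Fixed-length: 3 bits × 68 symbols = 204 bits.
Huffman merges:
combine P(3), X(10) → 13
combine 13, Y(16) → 29
combine T(17), Q(22) → 39
combine 29, 39 → 68
Huffman total = 13 + 29 + 39 + 68 = 149 bits.
Saving = 204 − 149 = 55 bits.

55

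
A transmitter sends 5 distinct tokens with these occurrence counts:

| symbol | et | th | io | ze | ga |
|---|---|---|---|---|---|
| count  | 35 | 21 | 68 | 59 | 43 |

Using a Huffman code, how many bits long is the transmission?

508

Merge the two smallest weights repeatedly:
merge th(21) and et(35): 56
merge ga(43) and 56: 99
merge ze(59) and io(68): 127
merge 99 and 127: 226
Total encoded bits = sum of merged weights = 56 + 99 + 127 + 226 = 508.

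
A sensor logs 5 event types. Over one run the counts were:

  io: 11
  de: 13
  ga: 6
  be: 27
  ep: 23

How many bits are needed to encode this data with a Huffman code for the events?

Greedily combine the two least-frequent nodes:
ga(6) + io(11) → 17
de(13) + 17 → 30
ep(23) + be(27) → 50
30 + 50 → 80
The encoded length is the sum of every internal node's weight: 17 + 30 + 50 + 80 = 177 bits.

177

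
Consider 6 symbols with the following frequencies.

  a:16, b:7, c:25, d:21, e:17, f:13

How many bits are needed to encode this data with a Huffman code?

251

Build the Huffman tree bottom-up:
combine b(7), f(13) → 20
combine a(16), e(17) → 33
combine 20, d(21) → 41
combine c(25), 33 → 58
combine 41, 58 → 99
Total encoded bits = sum of merged weights = 20 + 33 + 41 + 58 + 99 = 251.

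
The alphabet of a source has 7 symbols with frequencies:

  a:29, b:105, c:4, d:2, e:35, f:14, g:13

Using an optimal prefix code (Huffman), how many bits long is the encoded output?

Greedily combine the two least-frequent nodes:
d(2) + c(4) → 6
6 + g(13) → 19
f(14) + 19 → 33
a(29) + 33 → 62
e(35) + 62 → 97
97 + b(105) → 202
The encoded length is the sum of every internal node's weight: 6 + 19 + 33 + 62 + 97 + 202 = 419 bits.

419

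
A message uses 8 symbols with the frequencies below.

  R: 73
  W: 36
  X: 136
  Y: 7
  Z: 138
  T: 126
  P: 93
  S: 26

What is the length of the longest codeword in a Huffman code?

Merge the two lowest-weight nodes at each step:
combine Y(7), S(26) → 33
combine 33, W(36) → 69
combine 69, R(73) → 142
combine P(93), T(126) → 219
combine X(136), Z(138) → 274
combine 142, 219 → 361
combine 274, 361 → 635
Maximum depth reached is 5.

5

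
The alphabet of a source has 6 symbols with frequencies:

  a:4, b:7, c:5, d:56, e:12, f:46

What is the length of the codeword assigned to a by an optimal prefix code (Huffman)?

Build the tree from the bottom:
a(4) + c(5) → 9
b(7) + 9 → 16
e(12) + 16 → 28
28 + f(46) → 74
d(56) + 74 → 130
The subtree containing a is merged 5 times, so code length = 5.

5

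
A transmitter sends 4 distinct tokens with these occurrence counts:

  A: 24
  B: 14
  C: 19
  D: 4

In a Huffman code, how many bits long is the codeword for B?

Repeatedly merge the two smallest:
combine D(4), B(14) → 18
combine 18, C(19) → 37
combine A(24), 37 → 61
B's leaf is at depth 3, giving a 3-bit codeword.

3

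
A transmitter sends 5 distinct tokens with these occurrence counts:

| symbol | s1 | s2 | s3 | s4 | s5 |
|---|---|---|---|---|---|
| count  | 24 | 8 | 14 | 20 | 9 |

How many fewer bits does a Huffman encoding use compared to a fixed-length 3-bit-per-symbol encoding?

58

Fixed-length: 3 bits × 75 symbols = 225 bits.
Huffman merges:
combine s2(8), s5(9) → 17
combine s3(14), 17 → 31
combine s4(20), s1(24) → 44
combine 31, 44 → 75
Huffman total = 17 + 31 + 44 + 75 = 167 bits.
Saving = 225 − 167 = 58 bits.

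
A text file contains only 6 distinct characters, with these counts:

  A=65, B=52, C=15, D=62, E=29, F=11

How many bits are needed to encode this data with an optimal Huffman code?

549

Greedily combine the two least-frequent nodes:
combine F(11), C(15) → 26
combine 26, E(29) → 55
combine B(52), 55 → 107
combine D(62), A(65) → 127
combine 107, 127 → 234
Each symbol's bit-cost is frequency × depth; summing gives 549 bits (equivalently 26 + 55 + 107 + 127 + 234).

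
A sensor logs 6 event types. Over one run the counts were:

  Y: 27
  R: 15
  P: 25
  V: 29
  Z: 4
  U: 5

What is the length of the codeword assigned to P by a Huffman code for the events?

Huffman merges, smallest pair first:
combine Z(4), U(5) → 9
combine 9, R(15) → 24
combine 24, P(25) → 49
combine Y(27), V(29) → 56
combine 49, 56 → 105
The subtree containing P is merged 2 times, so code length = 2.

2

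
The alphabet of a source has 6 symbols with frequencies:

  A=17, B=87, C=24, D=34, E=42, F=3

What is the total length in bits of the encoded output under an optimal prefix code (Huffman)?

467

Merge the two smallest weights repeatedly:
combine F(3), A(17) → 20
combine 20, C(24) → 44
combine D(34), E(42) → 76
combine 44, 76 → 120
combine B(87), 120 → 207
Each symbol's bit-cost is frequency × depth; summing gives 467 bits (equivalently 20 + 44 + 76 + 120 + 207).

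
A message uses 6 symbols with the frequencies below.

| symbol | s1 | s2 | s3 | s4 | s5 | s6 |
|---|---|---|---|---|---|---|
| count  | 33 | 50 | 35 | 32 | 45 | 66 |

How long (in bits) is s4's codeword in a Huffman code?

3

Huffman merges, smallest pair first:
merge s4(32) and s1(33): 65
merge s3(35) and s5(45): 80
merge s2(50) and 65: 115
merge s6(66) and 80: 146
merge 115 and 146: 261
The subtree containing s4 is merged 3 times, so code length = 3.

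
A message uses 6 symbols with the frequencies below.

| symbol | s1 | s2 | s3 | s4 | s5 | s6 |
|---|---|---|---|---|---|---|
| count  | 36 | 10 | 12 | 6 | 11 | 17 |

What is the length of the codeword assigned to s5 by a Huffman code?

3

Huffman merges, smallest pair first:
s4(6) + s2(10) → 16
s5(11) + s3(12) → 23
16 + s6(17) → 33
23 + 33 → 56
s1(36) + 56 → 92
s5's leaf is at depth 3, giving a 3-bit codeword.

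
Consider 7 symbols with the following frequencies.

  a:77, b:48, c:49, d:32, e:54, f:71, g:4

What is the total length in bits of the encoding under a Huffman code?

Greedily combine the two least-frequent nodes:
combine g(4), d(32) → 36
combine 36, b(48) → 84
combine c(49), e(54) → 103
combine f(71), a(77) → 148
combine 84, 103 → 187
combine 148, 187 → 335
The encoded length is the sum of every internal node's weight: 36 + 84 + 103 + 148 + 187 + 335 = 893 bits.

893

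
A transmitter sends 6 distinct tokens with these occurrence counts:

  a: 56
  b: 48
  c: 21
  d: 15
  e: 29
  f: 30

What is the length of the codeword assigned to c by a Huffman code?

Repeatedly merge the two smallest:
merge d(15) and c(21): 36
merge e(29) and f(30): 59
merge 36 and b(48): 84
merge a(56) and 59: 115
merge 84 and 115: 199
The subtree containing c is merged 3 times, so code length = 3.

3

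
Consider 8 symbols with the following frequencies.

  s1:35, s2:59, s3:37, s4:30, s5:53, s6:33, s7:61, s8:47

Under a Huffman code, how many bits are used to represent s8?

3

Repeatedly merge the two smallest:
s4(30) + s6(33) → 63
s1(35) + s3(37) → 72
s8(47) + s5(53) → 100
s2(59) + s7(61) → 120
63 + 72 → 135
100 + 120 → 220
135 + 220 → 355
s8's leaf is at depth 3, giving a 3-bit codeword.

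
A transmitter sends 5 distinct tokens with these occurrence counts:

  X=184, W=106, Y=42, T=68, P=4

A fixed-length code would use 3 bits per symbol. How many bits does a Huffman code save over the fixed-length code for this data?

428

Fixed-length: 3 bits × 404 symbols = 1212 bits.
Huffman merges:
combine P(4), Y(42) → 46
combine 46, T(68) → 114
combine W(106), 114 → 220
combine X(184), 220 → 404
Huffman total = 46 + 114 + 220 + 404 = 784 bits.
Saving = 1212 − 784 = 428 bits.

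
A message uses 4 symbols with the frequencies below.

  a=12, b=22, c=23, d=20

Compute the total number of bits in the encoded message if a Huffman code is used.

Build the Huffman tree bottom-up:
a(12) + d(20) → 32
b(22) + c(23) → 45
32 + 45 → 77
Total encoded bits = sum of merged weights = 32 + 45 + 77 = 154.

154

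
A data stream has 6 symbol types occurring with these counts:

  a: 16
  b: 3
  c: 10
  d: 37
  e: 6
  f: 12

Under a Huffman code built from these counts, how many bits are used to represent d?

1

Repeatedly merge the two smallest:
combine b(3), e(6) → 9
combine 9, c(10) → 19
combine f(12), a(16) → 28
combine 19, 28 → 47
combine d(37), 47 → 84
d is a child of the root — depth 1, so its codeword is a single bit.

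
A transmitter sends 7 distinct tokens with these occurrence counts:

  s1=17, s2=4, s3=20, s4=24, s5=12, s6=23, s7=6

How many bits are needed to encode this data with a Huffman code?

Greedily combine the two least-frequent nodes:
s2(4) + s7(6) → 10
10 + s5(12) → 22
s1(17) + s3(20) → 37
22 + s6(23) → 45
s4(24) + 37 → 61
45 + 61 → 106
Total encoded bits = sum of merged weights = 10 + 22 + 37 + 45 + 61 + 106 = 281.

281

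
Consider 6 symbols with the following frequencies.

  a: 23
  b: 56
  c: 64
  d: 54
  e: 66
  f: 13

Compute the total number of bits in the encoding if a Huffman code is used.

Greedily combine the two least-frequent nodes:
merge f(13) and a(23): 36
merge 36 and d(54): 90
merge b(56) and c(64): 120
merge e(66) and 90: 156
merge 120 and 156: 276
Each symbol's bit-cost is frequency × depth; summing gives 678 bits (equivalently 36 + 90 + 120 + 156 + 276).

678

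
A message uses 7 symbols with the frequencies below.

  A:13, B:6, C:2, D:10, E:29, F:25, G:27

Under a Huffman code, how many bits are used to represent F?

Repeatedly merge the two smallest:
merge C(2) and B(6): 8
merge 8 and D(10): 18
merge A(13) and 18: 31
merge F(25) and G(27): 52
merge E(29) and 31: 60
merge 52 and 60: 112
The subtree containing F is merged 2 times, so code length = 2.

2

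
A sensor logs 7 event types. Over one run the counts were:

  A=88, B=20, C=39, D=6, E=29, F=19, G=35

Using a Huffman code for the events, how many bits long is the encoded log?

Greedily combine the two least-frequent nodes:
D(6) + F(19) → 25
B(20) + 25 → 45
E(29) + G(35) → 64
C(39) + 45 → 84
64 + 84 → 148
A(88) + 148 → 236
The encoded length is the sum of every internal node's weight: 25 + 45 + 64 + 84 + 148 + 236 = 602 bits.

602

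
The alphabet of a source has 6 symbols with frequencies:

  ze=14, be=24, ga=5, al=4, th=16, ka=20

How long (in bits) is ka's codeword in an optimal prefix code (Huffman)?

Huffman merges, smallest pair first:
merge al(4) and ga(5): 9
merge 9 and ze(14): 23
merge th(16) and ka(20): 36
merge 23 and be(24): 47
merge 36 and 47: 83
ka's leaf is at depth 2, giving a 2-bit codeword.

2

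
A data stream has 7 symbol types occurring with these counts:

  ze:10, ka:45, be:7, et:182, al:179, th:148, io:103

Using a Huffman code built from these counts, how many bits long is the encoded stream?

Greedily combine the two least-frequent nodes:
combine be(7), ze(10) → 17
combine 17, ka(45) → 62
combine 62, io(103) → 165
combine th(148), 165 → 313
combine al(179), et(182) → 361
combine 313, 361 → 674
Total encoded bits = sum of merged weights = 17 + 62 + 165 + 313 + 361 + 674 = 1592.

1592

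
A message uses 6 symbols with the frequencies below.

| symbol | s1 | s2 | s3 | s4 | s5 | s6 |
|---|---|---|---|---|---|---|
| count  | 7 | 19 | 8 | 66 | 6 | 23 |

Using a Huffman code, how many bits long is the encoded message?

266

Merge the two smallest weights repeatedly:
combine s5(6), s1(7) → 13
combine s3(8), 13 → 21
combine s2(19), 21 → 40
combine s6(23), 40 → 63
combine 63, s4(66) → 129
Each symbol's bit-cost is frequency × depth; summing gives 266 bits (equivalently 13 + 21 + 40 + 63 + 129).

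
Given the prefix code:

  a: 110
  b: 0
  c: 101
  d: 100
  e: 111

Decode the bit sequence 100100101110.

Read left to right; each codeword is recognised as soon as it completes (prefix code):
  100→d | 100→d | 101→c | 110→a
Decoded message: ddca

ddca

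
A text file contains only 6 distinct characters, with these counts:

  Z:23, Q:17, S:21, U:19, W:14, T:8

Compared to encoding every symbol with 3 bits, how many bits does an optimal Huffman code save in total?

Fixed-length: 3 bits × 102 symbols = 306 bits.
Huffman merges:
merge T(8) and W(14): 22
merge Q(17) and U(19): 36
merge S(21) and 22: 43
merge Z(23) and 36: 59
merge 43 and 59: 102
Huffman total = 22 + 36 + 43 + 59 + 102 = 262 bits.
Saving = 306 − 262 = 44 bits.

44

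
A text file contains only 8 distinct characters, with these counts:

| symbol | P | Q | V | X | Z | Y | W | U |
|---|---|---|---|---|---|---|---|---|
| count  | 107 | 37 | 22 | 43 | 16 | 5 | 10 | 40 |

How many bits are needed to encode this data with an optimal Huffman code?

725

Merge the two smallest weights repeatedly:
merge Y(5) and W(10): 15
merge 15 and Z(16): 31
merge V(22) and 31: 53
merge Q(37) and U(40): 77
merge X(43) and 53: 96
merge 77 and 96: 173
merge P(107) and 173: 280
The encoded length is the sum of every internal node's weight: 15 + 31 + 53 + 77 + 96 + 173 + 280 = 725 bits.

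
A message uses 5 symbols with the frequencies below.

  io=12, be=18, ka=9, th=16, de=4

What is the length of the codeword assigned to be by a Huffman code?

Repeatedly merge the two smallest:
merge de(4) and ka(9): 13
merge io(12) and 13: 25
merge th(16) and be(18): 34
merge 25 and 34: 59
be sits 2 levels below the root, so its codeword is 2 bits.

2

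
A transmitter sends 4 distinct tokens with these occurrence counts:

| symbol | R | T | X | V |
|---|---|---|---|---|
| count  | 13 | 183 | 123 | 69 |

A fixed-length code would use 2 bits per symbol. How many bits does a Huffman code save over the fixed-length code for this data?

101

Fixed-length: 2 bits × 388 symbols = 776 bits.
Huffman merges:
merge R(13) and V(69): 82
merge 82 and X(123): 205
merge T(183) and 205: 388
Huffman total = 82 + 205 + 388 = 675 bits.
Saving = 776 − 675 = 101 bits.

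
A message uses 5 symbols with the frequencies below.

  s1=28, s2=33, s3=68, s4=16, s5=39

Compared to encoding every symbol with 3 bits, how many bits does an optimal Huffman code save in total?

140

Fixed-length: 3 bits × 184 symbols = 552 bits.
Huffman merges:
merge s4(16) and s1(28): 44
merge s2(33) and s5(39): 72
merge 44 and s3(68): 112
merge 72 and 112: 184
Huffman total = 44 + 72 + 112 + 184 = 412 bits.
Saving = 552 − 412 = 140 bits.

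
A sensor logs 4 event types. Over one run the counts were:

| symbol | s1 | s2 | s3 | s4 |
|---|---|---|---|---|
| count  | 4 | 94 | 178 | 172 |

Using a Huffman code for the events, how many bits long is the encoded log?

Greedily combine the two least-frequent nodes:
merge s1(4) and s2(94): 98
merge 98 and s4(172): 270
merge s3(178) and 270: 448
The encoded length is the sum of every internal node's weight: 98 + 270 + 448 = 816 bits.

816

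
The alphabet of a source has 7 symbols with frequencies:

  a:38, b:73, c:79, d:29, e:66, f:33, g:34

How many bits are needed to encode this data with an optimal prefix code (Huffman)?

966

Greedily combine the two least-frequent nodes:
d(29) + f(33) → 62
g(34) + a(38) → 72
62 + e(66) → 128
72 + b(73) → 145
c(79) + 128 → 207
145 + 207 → 352
The encoded length is the sum of every internal node's weight: 62 + 72 + 128 + 145 + 207 + 352 = 966 bits.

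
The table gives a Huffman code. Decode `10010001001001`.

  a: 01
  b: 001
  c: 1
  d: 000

Read left to right; each codeword is recognised as soon as it completes (prefix code):
  1→c | 001→b | 000→d | 1→c | 001→b | 001→b
Decoded message: cbdcbb

cbdcbb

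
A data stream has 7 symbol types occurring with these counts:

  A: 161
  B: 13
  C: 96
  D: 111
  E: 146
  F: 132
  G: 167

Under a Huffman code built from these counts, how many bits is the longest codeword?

Merge the two lowest-weight nodes at each step:
merge B(13) and C(96): 109
merge 109 and D(111): 220
merge F(132) and E(146): 278
merge A(161) and G(167): 328
merge 220 and 278: 498
merge 328 and 498: 826
The rarest symbols sit at the bottom; the longest codeword is 4 bits.

4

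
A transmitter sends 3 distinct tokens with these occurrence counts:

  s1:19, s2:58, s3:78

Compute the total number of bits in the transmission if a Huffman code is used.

232

Merge the two smallest weights repeatedly:
combine s1(19), s2(58) → 77
combine 77, s3(78) → 155
Each symbol's bit-cost is frequency × depth; summing gives 232 bits (equivalently 77 + 155).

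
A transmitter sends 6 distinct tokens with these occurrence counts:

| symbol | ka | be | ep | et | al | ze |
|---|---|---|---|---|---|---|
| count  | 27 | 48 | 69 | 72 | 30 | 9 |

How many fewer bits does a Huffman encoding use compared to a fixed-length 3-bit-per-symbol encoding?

153

Fixed-length: 3 bits × 255 symbols = 765 bits.
Huffman merges:
merge ze(9) and ka(27): 36
merge al(30) and 36: 66
merge be(48) and 66: 114
merge ep(69) and et(72): 141
merge 114 and 141: 255
Huffman total = 36 + 66 + 114 + 141 + 255 = 612 bits.
Saving = 765 − 612 = 153 bits.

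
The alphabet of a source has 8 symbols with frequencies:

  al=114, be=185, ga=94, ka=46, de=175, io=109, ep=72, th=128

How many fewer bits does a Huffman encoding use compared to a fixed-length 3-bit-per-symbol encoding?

67

Fixed-length: 3 bits × 923 symbols = 2769 bits.
Huffman merges:
combine ka(46), ep(72) → 118
combine ga(94), io(109) → 203
combine al(114), 118 → 232
combine th(128), de(175) → 303
combine be(185), 203 → 388
combine 232, 303 → 535
combine 388, 535 → 923
Huffman total = 118 + 203 + 232 + 303 + 388 + 535 + 923 = 2702 bits.
Saving = 2769 − 2702 = 67 bits.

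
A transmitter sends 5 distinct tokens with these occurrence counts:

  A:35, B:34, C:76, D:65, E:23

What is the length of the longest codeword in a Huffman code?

3

Merge the two lowest-weight nodes at each step:
combine E(23), B(34) → 57
combine A(35), 57 → 92
combine D(65), C(76) → 141
combine 92, 141 → 233
The rarest symbols sit at the bottom; the longest codeword is 3 bits.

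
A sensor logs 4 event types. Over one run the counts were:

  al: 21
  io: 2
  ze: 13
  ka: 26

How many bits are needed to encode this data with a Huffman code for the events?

Merge the two smallest weights repeatedly:
io(2) + ze(13) → 15
15 + al(21) → 36
ka(26) + 36 → 62
Each symbol's bit-cost is frequency × depth; summing gives 113 bits (equivalently 15 + 36 + 62).

113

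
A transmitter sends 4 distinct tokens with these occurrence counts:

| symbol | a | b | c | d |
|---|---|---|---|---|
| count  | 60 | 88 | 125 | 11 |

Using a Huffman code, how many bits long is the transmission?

514

Build the Huffman tree bottom-up:
combine d(11), a(60) → 71
combine 71, b(88) → 159
combine c(125), 159 → 284
Total encoded bits = sum of merged weights = 71 + 159 + 284 = 514.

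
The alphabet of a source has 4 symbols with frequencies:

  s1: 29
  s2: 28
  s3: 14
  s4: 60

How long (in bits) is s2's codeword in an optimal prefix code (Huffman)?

3

Repeatedly merge the two smallest:
merge s3(14) and s2(28): 42
merge s1(29) and 42: 71
merge s4(60) and 71: 131
The subtree containing s2 is merged 3 times, so code length = 3.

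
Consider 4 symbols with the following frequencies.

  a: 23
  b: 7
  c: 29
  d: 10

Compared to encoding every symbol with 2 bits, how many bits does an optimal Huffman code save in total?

Fixed-length: 2 bits × 69 symbols = 138 bits.
Huffman merges:
b(7) + d(10) → 17
17 + a(23) → 40
c(29) + 40 → 69
Huffman total = 17 + 40 + 69 = 126 bits.
Saving = 138 − 126 = 12 bits.

12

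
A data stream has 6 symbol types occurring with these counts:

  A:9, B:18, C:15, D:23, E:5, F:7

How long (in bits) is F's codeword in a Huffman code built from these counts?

Huffman merges, smallest pair first:
E(5) + F(7) → 12
A(9) + 12 → 21
C(15) + B(18) → 33
21 + D(23) → 44
33 + 44 → 77
The subtree containing F is merged 4 times, so code length = 4.

4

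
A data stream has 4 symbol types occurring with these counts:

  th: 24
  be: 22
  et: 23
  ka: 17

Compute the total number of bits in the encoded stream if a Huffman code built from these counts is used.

Merge the two smallest weights repeatedly:
merge ka(17) and be(22): 39
merge et(23) and th(24): 47
merge 39 and 47: 86
Total encoded bits = sum of merged weights = 39 + 47 + 86 = 172.

172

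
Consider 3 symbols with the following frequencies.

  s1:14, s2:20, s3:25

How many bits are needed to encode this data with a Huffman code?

Merge the two smallest weights repeatedly:
merge s1(14) and s2(20): 34
merge s3(25) and 34: 59
Total encoded bits = sum of merged weights = 34 + 59 = 93.

93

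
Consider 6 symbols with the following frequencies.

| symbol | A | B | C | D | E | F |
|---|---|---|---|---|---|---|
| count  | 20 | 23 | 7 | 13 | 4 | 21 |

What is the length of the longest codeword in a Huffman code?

Merge the two lowest-weight nodes at each step:
combine E(4), C(7) → 11
combine 11, D(13) → 24
combine A(20), F(21) → 41
combine B(23), 24 → 47
combine 41, 47 → 88
Maximum depth reached is 4.

4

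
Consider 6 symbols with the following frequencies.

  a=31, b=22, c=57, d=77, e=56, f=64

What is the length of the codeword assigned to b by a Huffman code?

Build the tree from the bottom:
b(22) + a(31) → 53
53 + e(56) → 109
c(57) + f(64) → 121
d(77) + 109 → 186
121 + 186 → 307
The subtree containing b is merged 4 times, so code length = 4.

4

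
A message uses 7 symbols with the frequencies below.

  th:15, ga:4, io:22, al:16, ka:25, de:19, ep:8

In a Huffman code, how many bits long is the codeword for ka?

Huffman merges, smallest pair first:
ga(4) + ep(8) → 12
12 + th(15) → 27
al(16) + de(19) → 35
io(22) + ka(25) → 47
27 + 35 → 62
47 + 62 → 109
The subtree containing ka is merged 2 times, so code length = 2.

2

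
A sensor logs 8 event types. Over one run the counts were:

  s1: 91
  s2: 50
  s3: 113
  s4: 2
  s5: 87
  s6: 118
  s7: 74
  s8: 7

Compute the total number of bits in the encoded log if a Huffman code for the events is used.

1463

Greedily combine the two least-frequent nodes:
s4(2) + s8(7) → 9
9 + s2(50) → 59
59 + s7(74) → 133
s5(87) + s1(91) → 178
s3(113) + s6(118) → 231
133 + 178 → 311
231 + 311 → 542
Each symbol's bit-cost is frequency × depth; summing gives 1463 bits (equivalently 9 + 59 + 133 + 178 + 231 + 311 + 542).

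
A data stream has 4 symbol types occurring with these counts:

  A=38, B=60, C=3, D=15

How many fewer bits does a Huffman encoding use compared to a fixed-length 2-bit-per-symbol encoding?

Fixed-length: 2 bits × 116 symbols = 232 bits.
Huffman merges:
merge C(3) and D(15): 18
merge 18 and A(38): 56
merge 56 and B(60): 116
Huffman total = 18 + 56 + 116 = 190 bits.
Saving = 232 − 190 = 42 bits.

42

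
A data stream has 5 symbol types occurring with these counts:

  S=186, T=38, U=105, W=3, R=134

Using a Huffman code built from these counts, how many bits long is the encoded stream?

933

Build the Huffman tree bottom-up:
merge W(3) and T(38): 41
merge 41 and U(105): 146
merge R(134) and 146: 280
merge S(186) and 280: 466
The encoded length is the sum of every internal node's weight: 41 + 146 + 280 + 466 = 933 bits.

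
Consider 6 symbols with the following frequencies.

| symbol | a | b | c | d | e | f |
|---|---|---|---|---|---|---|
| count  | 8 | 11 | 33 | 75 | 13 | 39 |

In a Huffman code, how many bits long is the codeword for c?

3

Huffman merges, smallest pair first:
combine a(8), b(11) → 19
combine e(13), 19 → 32
combine 32, c(33) → 65
combine f(39), 65 → 104
combine d(75), 104 → 179
c's leaf is at depth 3, giving a 3-bit codeword.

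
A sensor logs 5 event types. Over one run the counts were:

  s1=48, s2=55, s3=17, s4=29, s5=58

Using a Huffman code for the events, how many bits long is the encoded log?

460

Build the Huffman tree bottom-up:
merge s3(17) and s4(29): 46
merge 46 and s1(48): 94
merge s2(55) and s5(58): 113
merge 94 and 113: 207
Total encoded bits = sum of merged weights = 46 + 94 + 113 + 207 = 460.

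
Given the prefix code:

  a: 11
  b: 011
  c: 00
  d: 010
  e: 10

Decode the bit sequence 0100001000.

Read left to right; each codeword is recognised as soon as it completes (prefix code):
  010→d | 00→c | 010→d | 00→c
Decoded message: dcdc

dcdc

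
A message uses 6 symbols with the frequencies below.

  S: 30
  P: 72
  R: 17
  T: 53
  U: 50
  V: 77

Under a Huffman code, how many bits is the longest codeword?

Merge the two lowest-weight nodes at each step:
R(17) + S(30) → 47
47 + U(50) → 97
T(53) + P(72) → 125
V(77) + 97 → 174
125 + 174 → 299
Maximum depth reached is 4.

4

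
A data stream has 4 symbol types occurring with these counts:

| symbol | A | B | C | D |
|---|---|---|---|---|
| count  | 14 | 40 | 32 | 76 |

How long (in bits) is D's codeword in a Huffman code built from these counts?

Huffman merges, smallest pair first:
A(14) + C(32) → 46
B(40) + 46 → 86
D(76) + 86 → 162
D is merged only at the final step, so code length = 1.

1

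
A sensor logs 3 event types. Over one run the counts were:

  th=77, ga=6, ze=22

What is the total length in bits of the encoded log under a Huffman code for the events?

Merge the two smallest weights repeatedly:
ga(6) + ze(22) → 28
28 + th(77) → 105
Total encoded bits = sum of merged weights = 28 + 105 = 133.

133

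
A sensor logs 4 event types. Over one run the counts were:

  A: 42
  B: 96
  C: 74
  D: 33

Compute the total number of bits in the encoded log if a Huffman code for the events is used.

469

Merge the two smallest weights repeatedly:
merge D(33) and A(42): 75
merge C(74) and 75: 149
merge B(96) and 149: 245
Each symbol's bit-cost is frequency × depth; summing gives 469 bits (equivalently 75 + 149 + 245).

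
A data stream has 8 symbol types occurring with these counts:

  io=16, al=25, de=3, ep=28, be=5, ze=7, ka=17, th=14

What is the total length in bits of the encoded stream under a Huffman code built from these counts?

Build the Huffman tree bottom-up:
de(3) + be(5) → 8
ze(7) + 8 → 15
th(14) + 15 → 29
io(16) + ka(17) → 33
al(25) + ep(28) → 53
29 + 33 → 62
53 + 62 → 115
Each symbol's bit-cost is frequency × depth; summing gives 315 bits (equivalently 8 + 15 + 29 + 33 + 53 + 62 + 115).

315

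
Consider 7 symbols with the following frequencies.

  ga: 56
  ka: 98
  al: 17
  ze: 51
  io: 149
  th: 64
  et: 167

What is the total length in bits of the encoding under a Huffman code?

Greedily combine the two least-frequent nodes:
merge al(17) and ze(51): 68
merge ga(56) and th(64): 120
merge 68 and ka(98): 166
merge 120 and io(149): 269
merge 166 and et(167): 333
merge 269 and 333: 602
The encoded length is the sum of every internal node's weight: 68 + 120 + 166 + 269 + 333 + 602 = 1558 bits.

1558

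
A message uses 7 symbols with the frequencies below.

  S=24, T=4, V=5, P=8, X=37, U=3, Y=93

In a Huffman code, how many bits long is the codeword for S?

Repeatedly merge the two smallest:
combine U(3), T(4) → 7
combine V(5), 7 → 12
combine P(8), 12 → 20
combine 20, S(24) → 44
combine X(37), 44 → 81
combine 81, Y(93) → 174
S sits 3 levels below the root, so its codeword is 3 bits.

3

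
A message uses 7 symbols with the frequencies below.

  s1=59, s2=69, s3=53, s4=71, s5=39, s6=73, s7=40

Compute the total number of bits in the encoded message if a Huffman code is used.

Greedily combine the two least-frequent nodes:
s5(39) + s7(40) → 79
s3(53) + s1(59) → 112
s2(69) + s4(71) → 140
s6(73) + 79 → 152
112 + 140 → 252
152 + 252 → 404
Total encoded bits = sum of merged weights = 79 + 112 + 140 + 152 + 252 + 404 = 1139.

1139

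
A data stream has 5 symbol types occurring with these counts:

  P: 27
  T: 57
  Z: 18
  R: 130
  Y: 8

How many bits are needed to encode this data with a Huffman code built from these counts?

429

Merge the two smallest weights repeatedly:
Y(8) + Z(18) → 26
26 + P(27) → 53
53 + T(57) → 110
110 + R(130) → 240
Total encoded bits = sum of merged weights = 26 + 53 + 110 + 240 = 429.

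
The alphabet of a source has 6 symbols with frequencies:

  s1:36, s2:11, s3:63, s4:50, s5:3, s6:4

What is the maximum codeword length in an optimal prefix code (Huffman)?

5

Merge the two lowest-weight nodes at each step:
combine s5(3), s6(4) → 7
combine 7, s2(11) → 18
combine 18, s1(36) → 54
combine s4(50), 54 → 104
combine s3(63), 104 → 167
The first pair merged (s5, s6) ends up deepest, at depth 5.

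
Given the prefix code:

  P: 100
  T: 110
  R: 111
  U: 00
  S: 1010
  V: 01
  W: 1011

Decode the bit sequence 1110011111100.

Read left to right; each codeword is recognised as soon as it completes (prefix code):
  111→R | 00→U | 111→R | 111→R | 00→U
Decoded message: RURRU

RURRU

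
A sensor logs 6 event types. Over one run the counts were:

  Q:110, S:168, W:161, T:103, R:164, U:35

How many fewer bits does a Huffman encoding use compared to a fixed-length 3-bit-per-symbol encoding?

355

Fixed-length: 3 bits × 741 symbols = 2223 bits.
Huffman merges:
merge U(35) and T(103): 138
merge Q(110) and 138: 248
merge W(161) and R(164): 325
merge S(168) and 248: 416
merge 325 and 416: 741
Huffman total = 138 + 248 + 325 + 416 + 741 = 1868 bits.
Saving = 2223 − 1868 = 355 bits.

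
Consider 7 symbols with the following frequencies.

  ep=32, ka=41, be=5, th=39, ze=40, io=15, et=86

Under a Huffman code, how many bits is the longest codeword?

Merge the two lowest-weight nodes at each step:
combine be(5), io(15) → 20
combine 20, ep(32) → 52
combine th(39), ze(40) → 79
combine ka(41), 52 → 93
combine 79, et(86) → 165
combine 93, 165 → 258
Maximum depth reached is 4.

4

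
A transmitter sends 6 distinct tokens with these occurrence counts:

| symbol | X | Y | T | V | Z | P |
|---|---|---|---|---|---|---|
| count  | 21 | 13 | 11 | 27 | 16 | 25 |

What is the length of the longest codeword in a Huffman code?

Merge the two lowest-weight nodes at each step:
T(11) + Y(13) → 24
Z(16) + X(21) → 37
24 + P(25) → 49
V(27) + 37 → 64
49 + 64 → 113
The rarest symbols sit at the bottom; the longest codeword is 3 bits.

3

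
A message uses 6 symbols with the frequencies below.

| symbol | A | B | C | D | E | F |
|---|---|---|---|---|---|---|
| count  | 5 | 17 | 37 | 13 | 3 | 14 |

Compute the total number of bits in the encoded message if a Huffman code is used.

201

Merge the two smallest weights repeatedly:
merge E(3) and A(5): 8
merge 8 and D(13): 21
merge F(14) and B(17): 31
merge 21 and 31: 52
merge C(37) and 52: 89
Each symbol's bit-cost is frequency × depth; summing gives 201 bits (equivalently 8 + 21 + 31 + 52 + 89).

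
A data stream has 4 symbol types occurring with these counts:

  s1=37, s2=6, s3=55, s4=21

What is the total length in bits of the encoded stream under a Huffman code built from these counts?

Merge the two smallest weights repeatedly:
s2(6) + s4(21) → 27
27 + s1(37) → 64
s3(55) + 64 → 119
Total encoded bits = sum of merged weights = 27 + 64 + 119 = 210.

210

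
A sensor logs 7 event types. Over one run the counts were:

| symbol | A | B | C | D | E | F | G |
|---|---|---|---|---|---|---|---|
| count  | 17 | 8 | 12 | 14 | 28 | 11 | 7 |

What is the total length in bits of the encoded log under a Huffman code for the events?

Greedily combine the two least-frequent nodes:
G(7) + B(8) → 15
F(11) + C(12) → 23
D(14) + 15 → 29
A(17) + 23 → 40
E(28) + 29 → 57
40 + 57 → 97
The encoded length is the sum of every internal node's weight: 15 + 23 + 29 + 40 + 57 + 97 = 261 bits.

261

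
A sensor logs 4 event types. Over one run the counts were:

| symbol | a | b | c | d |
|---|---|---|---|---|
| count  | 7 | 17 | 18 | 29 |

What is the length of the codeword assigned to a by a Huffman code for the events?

Huffman merges, smallest pair first:
a(7) + b(17) → 24
c(18) + 24 → 42
d(29) + 42 → 71
The subtree containing a is merged 3 times, so code length = 3.

3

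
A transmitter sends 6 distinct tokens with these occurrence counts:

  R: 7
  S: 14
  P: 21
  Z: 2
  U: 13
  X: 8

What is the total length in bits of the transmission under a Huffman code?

156

Merge the two smallest weights repeatedly:
merge Z(2) and R(7): 9
merge X(8) and 9: 17
merge U(13) and S(14): 27
merge 17 and P(21): 38
merge 27 and 38: 65
The encoded length is the sum of every internal node's weight: 9 + 17 + 27 + 38 + 65 = 156 bits.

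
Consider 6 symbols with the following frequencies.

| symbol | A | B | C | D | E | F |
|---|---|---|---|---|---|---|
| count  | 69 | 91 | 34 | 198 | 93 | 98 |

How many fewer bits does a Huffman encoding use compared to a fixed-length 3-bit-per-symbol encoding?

296

Fixed-length: 3 bits × 583 symbols = 1749 bits.
Huffman merges:
merge C(34) and A(69): 103
merge B(91) and E(93): 184
merge F(98) and 103: 201
merge 184 and D(198): 382
merge 201 and 382: 583
Huffman total = 103 + 184 + 201 + 382 + 583 = 1453 bits.
Saving = 1749 − 1453 = 296 bits.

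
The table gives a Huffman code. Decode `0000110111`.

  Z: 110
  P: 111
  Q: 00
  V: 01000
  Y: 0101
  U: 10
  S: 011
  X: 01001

Read left to right; each codeword is recognised as soon as it completes (prefix code):
  00→Q | 00→Q | 110→Z | 111→P
Decoded message: QQZP

QQZP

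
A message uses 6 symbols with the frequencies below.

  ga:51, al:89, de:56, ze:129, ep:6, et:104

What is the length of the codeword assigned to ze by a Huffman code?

2

Build the tree from the bottom:
ep(6) + ga(51) → 57
de(56) + 57 → 113
al(89) + et(104) → 193
113 + ze(129) → 242
193 + 242 → 435
ze sits 2 levels below the root, so its codeword is 2 bits.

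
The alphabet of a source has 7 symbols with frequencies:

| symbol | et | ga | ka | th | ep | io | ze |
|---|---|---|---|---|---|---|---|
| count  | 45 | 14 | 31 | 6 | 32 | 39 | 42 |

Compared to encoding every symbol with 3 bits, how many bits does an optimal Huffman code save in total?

67

Fixed-length: 3 bits × 209 symbols = 627 bits.
Huffman merges:
th(6) + ga(14) → 20
20 + ka(31) → 51
ep(32) + io(39) → 71
ze(42) + et(45) → 87
51 + 71 → 122
87 + 122 → 209
Huffman total = 20 + 51 + 71 + 87 + 122 + 209 = 560 bits.
Saving = 627 − 560 = 67 bits.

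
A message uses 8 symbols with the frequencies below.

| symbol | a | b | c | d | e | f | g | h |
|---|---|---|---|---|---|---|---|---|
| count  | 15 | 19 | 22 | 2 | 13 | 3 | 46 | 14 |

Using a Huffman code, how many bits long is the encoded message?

357

Greedily combine the two least-frequent nodes:
d(2) + f(3) → 5
5 + e(13) → 18
h(14) + a(15) → 29
18 + b(19) → 37
c(22) + 29 → 51
37 + g(46) → 83
51 + 83 → 134
Total encoded bits = sum of merged weights = 5 + 18 + 29 + 37 + 51 + 83 + 134 = 357.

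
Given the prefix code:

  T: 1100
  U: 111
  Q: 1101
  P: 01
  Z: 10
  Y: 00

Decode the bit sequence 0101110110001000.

Read left to right; each codeword is recognised as soon as it completes (prefix code):
  01→P | 01→P | 1101→Q | 10→Z | 00→Y | 10→Z | 00→Y
Decoded message: PPQZYZY

PPQZYZY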